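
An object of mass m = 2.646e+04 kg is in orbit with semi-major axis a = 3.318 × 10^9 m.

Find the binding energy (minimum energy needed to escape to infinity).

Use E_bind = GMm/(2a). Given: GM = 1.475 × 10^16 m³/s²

Total orbital energy is E = −GMm/(2a); binding energy is E_bind = −E = GMm/(2a).
E_bind = 1.475e+16 · 2.646e+04 / (2 · 3.318e+09) J ≈ 5.881e+10 J = 58.81 GJ.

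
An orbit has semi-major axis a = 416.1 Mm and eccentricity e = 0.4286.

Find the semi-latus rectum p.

Convert to SI: a = 416.1 Mm = 4.161e+08 m.
p = a (1 − e²).
p = 4.161e+08 · (1 − (0.4286)²) = 4.161e+08 · 0.816302 ≈ 3.397e+08 m = 339.7 Mm.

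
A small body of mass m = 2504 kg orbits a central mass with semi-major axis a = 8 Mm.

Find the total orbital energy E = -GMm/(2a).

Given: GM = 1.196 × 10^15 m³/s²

Convert to SI: a = 8 Mm = 8e+06 m.
E = −GMm / (2a).
E = −1.196e+15 · 2504 / (2 · 8e+06) J ≈ -1.872e+11 J = -187.2 GJ.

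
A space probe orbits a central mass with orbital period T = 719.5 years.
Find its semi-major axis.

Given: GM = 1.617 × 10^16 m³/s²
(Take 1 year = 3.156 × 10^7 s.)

Convert to SI: T = 719.5 years = 2.27074e+10 s.
Invert Kepler's third law: a = (GM · T² / (4π²))^(1/3).
Substituting T = 2.27074e+10 s and GM = 1.617e+16 m³/s²:
a = (1.617e+16 · (2.27074e+10)² / (4π²))^(1/3) m
a ≈ 5.955e+11 m = 595.5 Gm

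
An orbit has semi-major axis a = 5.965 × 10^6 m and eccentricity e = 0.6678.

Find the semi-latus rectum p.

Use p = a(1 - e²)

p = a (1 − e²).
p = 5.965e+06 · (1 − (0.6678)²) = 5.965e+06 · 0.554043 ≈ 3.305e+06 m = 3.305 × 10^6 m.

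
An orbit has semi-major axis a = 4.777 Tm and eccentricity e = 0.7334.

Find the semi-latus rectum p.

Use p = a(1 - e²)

Convert to SI: a = 4.777 Tm = 4.777e+12 m.
p = a (1 − e²).
p = 4.777e+12 · (1 − (0.7334)²) = 4.777e+12 · 0.462124 ≈ 2.208e+12 m = 2.208 Tm.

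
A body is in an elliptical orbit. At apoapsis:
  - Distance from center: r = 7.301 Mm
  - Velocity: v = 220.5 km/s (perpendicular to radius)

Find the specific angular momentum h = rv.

Convert to SI: r = 7.301 Mm = 7.301e+06 m; v = 220.5 km/s = 220500 m/s.
With v perpendicular to r, h = r · v.
h = 7.301e+06 · 220500 m²/s ≈ 1.61e+12 m²/s.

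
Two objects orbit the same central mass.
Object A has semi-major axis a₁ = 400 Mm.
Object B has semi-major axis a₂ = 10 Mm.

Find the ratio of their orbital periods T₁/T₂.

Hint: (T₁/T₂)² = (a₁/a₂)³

Convert to SI: a₁ = 400 Mm = 4e+08 m; a₂ = 10 Mm = 1e+07 m.
From Kepler's third law, (T₁/T₂)² = (a₁/a₂)³, so T₁/T₂ = (a₁/a₂)^(3/2).
a₁/a₂ = 4e+08 / 1e+07 = 40.
T₁/T₂ = (40)^(3/2) ≈ 253.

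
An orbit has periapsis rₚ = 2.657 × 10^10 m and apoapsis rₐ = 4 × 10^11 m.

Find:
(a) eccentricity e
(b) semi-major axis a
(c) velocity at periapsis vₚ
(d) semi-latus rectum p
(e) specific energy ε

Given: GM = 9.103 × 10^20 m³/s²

(a) e = (rₐ − rₚ)/(rₐ + rₚ) = (4e+11 − 2.657e+10)/(4e+11 + 2.657e+10) ≈ 0.8754
(b) a = (rₚ + rₐ)/2 = (2.657e+10 + 4e+11)/2 ≈ 2.133e+11 m
(c) With a = (rₚ + rₐ)/2 = 2.13285e+11 m, vₚ = √(GM (2/rₚ − 1/a)) = √(9.103e+20 · (2/2.657e+10 − 1/2.13285e+11)) m/s ≈ 2.535e+05 m/s
(d) From a = (rₚ + rₐ)/2 = 2.13285e+11 m and e = (rₐ − rₚ)/(rₐ + rₚ) = 0.875425, p = a(1 − e²) = 2.13285e+11 · (1 − (0.875425)²) ≈ 4.983e+10 m
(e) With a = (rₚ + rₐ)/2 = 2.13285e+11 m, ε = −GM/(2a) = −9.103e+20/(2 · 2.13285e+11) J/kg ≈ -2.134e+09 J/kg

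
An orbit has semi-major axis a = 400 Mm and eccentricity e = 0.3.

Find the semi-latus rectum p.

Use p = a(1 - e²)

Convert to SI: a = 400 Mm = 4e+08 m.
p = a (1 − e²).
p = 4e+08 · (1 − (0.3)²) = 4e+08 · 0.91 ≈ 3.64e+08 m = 364 Mm.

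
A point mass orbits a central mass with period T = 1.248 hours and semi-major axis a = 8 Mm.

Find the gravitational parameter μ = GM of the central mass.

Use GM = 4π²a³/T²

Convert to SI: T = 1.248 hours = 4492.8 s; a = 8 Mm = 8e+06 m.
GM = 4π² · a³ / T².
GM = 4π² · (8e+06)³ / (4492.8)² m³/s² ≈ 1.001e+15 m³/s² = 1.001 × 10^15 m³/s².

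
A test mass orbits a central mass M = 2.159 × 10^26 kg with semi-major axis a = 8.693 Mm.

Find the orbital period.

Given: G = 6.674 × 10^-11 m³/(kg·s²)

Convert to SI: a = 8.693 Mm = 8.693e+06 m.
GM = G · M = 6.674e-11 · 2.159e+26 = 1.44092e+16 m³/s².
Kepler's third law: T = 2π √(a³ / GM).
Substituting a = 8.693e+06 m and GM = 1.44092e+16 m³/s²:
T = 2π √((8.693e+06)³ / 1.44092e+16) s
T ≈ 1342 s = 22.36 minutes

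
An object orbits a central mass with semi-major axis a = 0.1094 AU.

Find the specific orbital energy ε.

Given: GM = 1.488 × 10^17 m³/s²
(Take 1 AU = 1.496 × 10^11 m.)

Convert to SI: a = 0.1094 AU = 1.63662e+10 m.
ε = −GM / (2a).
ε = −1.488e+17 / (2 · 1.63662e+10) J/kg ≈ -4.546e+06 J/kg = -4.546 MJ/kg.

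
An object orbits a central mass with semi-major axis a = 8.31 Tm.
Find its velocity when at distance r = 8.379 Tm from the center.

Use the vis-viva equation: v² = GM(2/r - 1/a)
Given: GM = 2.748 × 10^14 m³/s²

Convert to SI: a = 8.31 Tm = 8.31e+12 m; r = 8.379 Tm = 8.379e+12 m.
Vis-viva: v = √(GM · (2/r − 1/a)).
2/r − 1/a = 2/8.379e+12 − 1/8.31e+12 = 1.18355e-13 m⁻¹.
v = √(2.748e+14 · 1.18355e-13) m/s ≈ 5.703 m/s = 5.703 m/s.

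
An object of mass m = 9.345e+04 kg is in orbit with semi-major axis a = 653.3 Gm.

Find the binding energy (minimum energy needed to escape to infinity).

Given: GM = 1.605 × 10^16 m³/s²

Convert to SI: a = 653.3 Gm = 6.533e+11 m.
Total orbital energy is E = −GMm/(2a); binding energy is E_bind = −E = GMm/(2a).
E_bind = 1.605e+16 · 9.345e+04 / (2 · 6.533e+11) J ≈ 1.148e+09 J = 1.148 GJ.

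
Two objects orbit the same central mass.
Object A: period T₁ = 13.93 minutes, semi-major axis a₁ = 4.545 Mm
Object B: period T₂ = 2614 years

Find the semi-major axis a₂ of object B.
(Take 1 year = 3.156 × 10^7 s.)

Convert to SI: T₁ = 13.93 minutes = 835.8 s; a₁ = 4.545 Mm = 4.545e+06 m; T₂ = 2614 years = 8.24978e+10 s.
Kepler's third law: (T₁/T₂)² = (a₁/a₂)³ ⇒ a₂ = a₁ · (T₂/T₁)^(2/3).
T₂/T₁ = 8.24978e+10 / 835.8 = 9.87052e+07.
a₂ = 4.545e+06 · (9.87052e+07)^(2/3) m ≈ 9.707e+11 m = 970.7 Gm.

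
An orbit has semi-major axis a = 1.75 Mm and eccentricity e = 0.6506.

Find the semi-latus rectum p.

Convert to SI: a = 1.75 Mm = 1.75e+06 m.
p = a (1 − e²).
p = 1.75e+06 · (1 − (0.6506)²) = 1.75e+06 · 0.57672 ≈ 1.009e+06 m = 1.009 Mm.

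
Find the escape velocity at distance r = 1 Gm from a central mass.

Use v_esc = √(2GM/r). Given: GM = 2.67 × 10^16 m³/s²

Convert to SI: r = 1 Gm = 1e+09 m.
Escape velocity comes from setting total energy to zero: ½v² − GM/r = 0 ⇒ v_esc = √(2GM / r).
v_esc = √(2 · 2.67e+16 / 1e+09) m/s ≈ 7308 m/s = 7.308 km/s.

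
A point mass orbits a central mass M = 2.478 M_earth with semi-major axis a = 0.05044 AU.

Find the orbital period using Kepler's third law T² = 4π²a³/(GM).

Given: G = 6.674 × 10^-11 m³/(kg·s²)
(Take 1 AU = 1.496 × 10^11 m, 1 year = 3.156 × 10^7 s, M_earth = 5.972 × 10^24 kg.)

Convert to SI: a = 0.05044 AU = 7.54582e+09 m; M = 2.478 M_earth = 1.47986e+25 kg.
GM = G · M = 6.674e-11 · 1.47986e+25 = 9.8766e+14 m³/s².
Kepler's third law: T = 2π √(a³ / GM).
Substituting a = 7.54582e+09 m and GM = 9.8766e+14 m³/s²:
T = 2π √((7.54582e+09)³ / 9.8766e+14) s
T ≈ 1.31e+08 s = 4.152 years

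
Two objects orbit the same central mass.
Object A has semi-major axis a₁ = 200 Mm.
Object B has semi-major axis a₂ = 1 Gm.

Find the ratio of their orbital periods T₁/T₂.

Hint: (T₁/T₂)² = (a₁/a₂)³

Convert to SI: a₁ = 200 Mm = 2e+08 m; a₂ = 1 Gm = 1e+09 m.
From Kepler's third law, (T₁/T₂)² = (a₁/a₂)³, so T₁/T₂ = (a₁/a₂)^(3/2).
a₁/a₂ = 2e+08 / 1e+09 = 0.2.
T₁/T₂ = (0.2)^(3/2) ≈ 0.08944.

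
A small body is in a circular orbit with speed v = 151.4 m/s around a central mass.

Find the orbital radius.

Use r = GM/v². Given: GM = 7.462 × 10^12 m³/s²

For a circular orbit, v² = GM / r, so r = GM / v².
r = 7.462e+12 / (151.4)² m ≈ 3.255e+08 m = 3.255 × 10^8 m.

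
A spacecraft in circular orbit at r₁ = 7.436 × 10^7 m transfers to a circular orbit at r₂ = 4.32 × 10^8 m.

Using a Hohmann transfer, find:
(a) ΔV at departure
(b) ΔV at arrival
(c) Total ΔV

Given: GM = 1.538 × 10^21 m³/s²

Transfer semi-major axis: a_t = (r₁ + r₂)/2 = (7.436e+07 + 4.32e+08)/2 = 2.5318e+08 m.
Circular speeds: v₁ = √(GM/r₁) = 4.54787e+06 m/s, v₂ = √(GM/r₂) = 1.88685e+06 m/s.
Transfer speeds (vis-viva v² = GM(2/r − 1/a_t)): v₁ᵗ = 5.94067e+06 m/s, v₂ᵗ = 1.02257e+06 m/s.
(a) ΔV₁ = |v₁ᵗ − v₁| ≈ 1.393e+06 m/s = 1393 km/s.
(b) ΔV₂ = |v₂ − v₂ᵗ| ≈ 8.643e+05 m/s = 864.3 km/s.
(c) ΔV_total = ΔV₁ + ΔV₂ ≈ 2.257e+06 m/s = 2257 km/s.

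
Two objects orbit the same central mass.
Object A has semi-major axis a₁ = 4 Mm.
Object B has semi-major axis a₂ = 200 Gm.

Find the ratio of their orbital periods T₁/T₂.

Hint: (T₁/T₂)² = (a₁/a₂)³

Convert to SI: a₁ = 4 Mm = 4e+06 m; a₂ = 200 Gm = 2e+11 m.
From Kepler's third law, (T₁/T₂)² = (a₁/a₂)³, so T₁/T₂ = (a₁/a₂)^(3/2).
a₁/a₂ = 4e+06 / 2e+11 = 2e-05.
T₁/T₂ = (2e-05)^(3/2) ≈ 8.944e-08.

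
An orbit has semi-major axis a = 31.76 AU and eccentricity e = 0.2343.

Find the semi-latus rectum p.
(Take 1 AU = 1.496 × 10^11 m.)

Convert to SI: a = 31.76 AU = 4.7513e+12 m.
p = a (1 − e²).
p = 4.7513e+12 · (1 − (0.2343)²) = 4.7513e+12 · 0.945104 ≈ 4.49e+12 m = 30.02 AU.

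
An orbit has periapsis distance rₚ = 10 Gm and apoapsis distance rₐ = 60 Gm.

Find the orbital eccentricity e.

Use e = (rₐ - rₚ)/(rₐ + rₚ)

Convert to SI: rₚ = 10 Gm = 1e+10 m; rₐ = 60 Gm = 6e+10 m.
e = (rₐ − rₚ) / (rₐ + rₚ).
e = (6e+10 − 1e+10) / (6e+10 + 1e+10) = 5e+10 / 7e+10 ≈ 0.7143.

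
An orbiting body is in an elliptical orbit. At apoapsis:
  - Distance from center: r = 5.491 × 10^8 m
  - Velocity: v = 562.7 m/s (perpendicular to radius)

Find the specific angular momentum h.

With v perpendicular to r, h = r · v.
h = 5.491e+08 · 562.7 m²/s ≈ 3.09e+11 m²/s.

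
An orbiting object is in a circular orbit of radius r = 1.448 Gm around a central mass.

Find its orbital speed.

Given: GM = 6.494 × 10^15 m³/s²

Convert to SI: r = 1.448 Gm = 1.448e+09 m.
For a circular orbit, gravity supplies the centripetal force, so v = √(GM / r).
v = √(6.494e+15 / 1.448e+09) m/s ≈ 2118 m/s = 2.118 km/s.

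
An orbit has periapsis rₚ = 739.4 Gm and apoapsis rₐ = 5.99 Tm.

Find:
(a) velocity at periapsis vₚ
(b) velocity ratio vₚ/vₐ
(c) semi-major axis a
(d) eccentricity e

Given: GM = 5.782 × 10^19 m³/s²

Convert to SI: rₚ = 739.4 Gm = 7.394e+11 m; rₐ = 5.99 Tm = 5.99e+12 m.
(a) With a = (rₚ + rₐ)/2 = 3.3647e+12 m, vₚ = √(GM (2/rₚ − 1/a)) = √(5.782e+19 · (2/7.394e+11 − 1/3.3647e+12)) m/s ≈ 1.18e+04 m/s
(b) Conservation of angular momentum (rₚvₚ = rₐvₐ) gives vₚ/vₐ = rₐ/rₚ = 5.99e+12/7.394e+11 ≈ 8.101
(c) a = (rₚ + rₐ)/2 = (7.394e+11 + 5.99e+12)/2 ≈ 3.365e+12 m
(d) e = (rₐ − rₚ)/(rₐ + rₚ) = (5.99e+12 − 7.394e+11)/(5.99e+12 + 7.394e+11) ≈ 0.7802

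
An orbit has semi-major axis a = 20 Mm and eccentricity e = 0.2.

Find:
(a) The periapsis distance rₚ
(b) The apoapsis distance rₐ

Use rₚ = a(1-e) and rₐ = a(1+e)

Convert to SI: a = 20 Mm = 2e+07 m.
(a) rₚ = a(1 − e) = 2e+07 · (1 − 0.2) = 2e+07 · 0.8 ≈ 1.6e+07 m = 16 Mm.
(b) rₐ = a(1 + e) = 2e+07 · (1 + 0.2) = 2e+07 · 1.2 ≈ 2.4e+07 m = 24 Mm.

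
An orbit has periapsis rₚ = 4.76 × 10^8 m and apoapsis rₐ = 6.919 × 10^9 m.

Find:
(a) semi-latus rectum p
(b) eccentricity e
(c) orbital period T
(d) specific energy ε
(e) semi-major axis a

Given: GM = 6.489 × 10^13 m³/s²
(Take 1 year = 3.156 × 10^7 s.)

(a) From a = (rₚ + rₐ)/2 = 3.6975e+09 m and e = (rₐ − rₚ)/(rₐ + rₚ) = 0.871264, p = a(1 − e²) = 3.6975e+09 · (1 − (0.871264)²) ≈ 8.907e+08 m
(b) e = (rₐ − rₚ)/(rₐ + rₚ) = (6.919e+09 − 4.76e+08)/(6.919e+09 + 4.76e+08) ≈ 0.8713
(c) With a = (rₚ + rₐ)/2 = 3.6975e+09 m, T = 2π √(a³/GM) = 2π √((3.6975e+09)³/6.489e+13) s ≈ 1.754e+08 s
(d) With a = (rₚ + rₐ)/2 = 3.6975e+09 m, ε = −GM/(2a) = −6.489e+13/(2 · 3.6975e+09) J/kg ≈ -8775 J/kg
(e) a = (rₚ + rₐ)/2 = (4.76e+08 + 6.919e+09)/2 ≈ 3.698e+09 m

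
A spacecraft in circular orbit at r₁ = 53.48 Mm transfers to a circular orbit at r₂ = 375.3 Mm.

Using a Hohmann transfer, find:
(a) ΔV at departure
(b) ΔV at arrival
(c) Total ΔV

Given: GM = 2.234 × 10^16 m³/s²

Convert to SI: r₁ = 53.48 Mm = 5.348e+07 m; r₂ = 375.3 Mm = 3.753e+08 m.
Transfer semi-major axis: a_t = (r₁ + r₂)/2 = (5.348e+07 + 3.753e+08)/2 = 2.1439e+08 m.
Circular speeds: v₁ = √(GM/r₁) = 20438.4 m/s, v₂ = √(GM/r₂) = 7715.29 m/s.
Transfer speeds (vis-viva v² = GM(2/r − 1/a_t)): v₁ᵗ = 27041.6 m/s, v₂ᵗ = 3853.41 m/s.
(a) ΔV₁ = |v₁ᵗ − v₁| ≈ 6603 m/s = 6.603 km/s.
(b) ΔV₂ = |v₂ − v₂ᵗ| ≈ 3862 m/s = 3.862 km/s.
(c) ΔV_total = ΔV₁ + ΔV₂ ≈ 1.047e+04 m/s = 10.47 km/s.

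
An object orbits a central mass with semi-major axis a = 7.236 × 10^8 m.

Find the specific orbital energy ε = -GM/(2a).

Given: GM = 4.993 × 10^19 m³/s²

ε = −GM / (2a).
ε = −4.993e+19 / (2 · 7.236e+08) J/kg ≈ -3.45e+10 J/kg = -34.5 GJ/kg.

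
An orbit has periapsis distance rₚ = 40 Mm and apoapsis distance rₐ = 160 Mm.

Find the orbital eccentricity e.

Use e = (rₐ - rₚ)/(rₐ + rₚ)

Convert to SI: rₚ = 40 Mm = 4e+07 m; rₐ = 160 Mm = 1.6e+08 m.
e = (rₐ − rₚ) / (rₐ + rₚ).
e = (1.6e+08 − 4e+07) / (1.6e+08 + 4e+07) = 1.2e+08 / 2e+08 ≈ 0.6.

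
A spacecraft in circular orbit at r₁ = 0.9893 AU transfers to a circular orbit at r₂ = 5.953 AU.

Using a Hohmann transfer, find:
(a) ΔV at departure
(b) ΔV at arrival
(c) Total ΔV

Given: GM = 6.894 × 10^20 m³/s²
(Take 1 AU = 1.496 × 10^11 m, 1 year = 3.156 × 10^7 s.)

Convert to SI: r₁ = 0.9893 AU = 1.47999e+11 m; r₂ = 5.953 AU = 8.90569e+11 m.
Transfer semi-major axis: a_t = (r₁ + r₂)/2 = (1.47999e+11 + 8.90569e+11)/2 = 5.19284e+11 m.
Circular speeds: v₁ = √(GM/r₁) = 68250.5 m/s, v₂ = √(GM/r₂) = 27822.9 m/s.
Transfer speeds (vis-viva v² = GM(2/r − 1/a_t)): v₁ᵗ = 89379.3 m/s, v₂ᵗ = 14853.5 m/s.
(a) ΔV₁ = |v₁ᵗ − v₁| ≈ 2.113e+04 m/s = 4.457 AU/year.
(b) ΔV₂ = |v₂ − v₂ᵗ| ≈ 1.297e+04 m/s = 2.736 AU/year.
(c) ΔV_total = ΔV₁ + ΔV₂ ≈ 3.41e+04 m/s = 7.193 AU/year.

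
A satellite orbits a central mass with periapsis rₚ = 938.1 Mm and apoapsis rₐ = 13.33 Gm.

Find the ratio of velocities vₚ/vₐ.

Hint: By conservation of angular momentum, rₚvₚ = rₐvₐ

Convert to SI: rₚ = 938.1 Mm = 9.381e+08 m; rₐ = 13.33 Gm = 1.333e+10 m.
Conservation of angular momentum gives rₚvₚ = rₐvₐ, so vₚ/vₐ = rₐ/rₚ.
vₚ/vₐ = 1.333e+10 / 9.381e+08 ≈ 14.21.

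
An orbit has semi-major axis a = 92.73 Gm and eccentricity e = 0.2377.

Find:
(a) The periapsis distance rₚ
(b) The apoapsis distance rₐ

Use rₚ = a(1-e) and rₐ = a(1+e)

Convert to SI: a = 92.73 Gm = 9.273e+10 m.
(a) rₚ = a(1 − e) = 9.273e+10 · (1 − 0.2377) = 9.273e+10 · 0.7623 ≈ 7.069e+10 m = 70.69 Gm.
(b) rₐ = a(1 + e) = 9.273e+10 · (1 + 0.2377) = 9.273e+10 · 1.2377 ≈ 1.148e+11 m = 114.8 Gm.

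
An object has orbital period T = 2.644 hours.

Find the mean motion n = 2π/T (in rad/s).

Convert to SI: T = 2.644 hours = 9518.4 s.
n = 2π / T.
n = 2π / 9518.4 s ≈ 0.0006601 rad/s.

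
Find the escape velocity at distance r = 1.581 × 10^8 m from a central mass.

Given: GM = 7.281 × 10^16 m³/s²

Escape velocity comes from setting total energy to zero: ½v² − GM/r = 0 ⇒ v_esc = √(2GM / r).
v_esc = √(2 · 7.281e+16 / 1.581e+08) m/s ≈ 3.035e+04 m/s = 30.35 km/s.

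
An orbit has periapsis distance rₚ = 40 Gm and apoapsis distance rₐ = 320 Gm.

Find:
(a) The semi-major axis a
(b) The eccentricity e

Convert to SI: rₚ = 40 Gm = 4e+10 m; rₐ = 320 Gm = 3.2e+11 m.
(a) a = (rₚ + rₐ) / 2 = (4e+10 + 3.2e+11) / 2 ≈ 1.8e+11 m = 180 Gm.
(b) e = (rₐ − rₚ) / (rₐ + rₚ) = (3.2e+11 − 4e+10) / (3.2e+11 + 4e+10) ≈ 0.7778.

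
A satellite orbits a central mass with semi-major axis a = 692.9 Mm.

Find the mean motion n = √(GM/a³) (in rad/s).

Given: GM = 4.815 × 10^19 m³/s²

Convert to SI: a = 692.9 Mm = 6.929e+08 m.
n = √(GM / a³).
n = √(4.815e+19 / (6.929e+08)³) rad/s ≈ 0.0003804 rad/s.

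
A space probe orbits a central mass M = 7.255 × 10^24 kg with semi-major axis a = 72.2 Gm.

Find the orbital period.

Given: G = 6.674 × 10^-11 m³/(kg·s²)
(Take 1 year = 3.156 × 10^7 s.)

Convert to SI: a = 72.2 Gm = 7.22e+10 m.
GM = G · M = 6.674e-11 · 7.255e+24 = 4.84199e+14 m³/s².
Kepler's third law: T = 2π √(a³ / GM).
Substituting a = 7.22e+10 m and GM = 4.84199e+14 m³/s²:
T = 2π √((7.22e+10)³ / 4.84199e+14) s
T ≈ 5.54e+09 s = 175.5 years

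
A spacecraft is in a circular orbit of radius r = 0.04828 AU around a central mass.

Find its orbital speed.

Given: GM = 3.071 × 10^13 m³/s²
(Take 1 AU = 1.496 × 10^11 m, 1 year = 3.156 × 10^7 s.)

Convert to SI: r = 0.04828 AU = 7.22269e+09 m.
For a circular orbit, gravity supplies the centripetal force, so v = √(GM / r).
v = √(3.071e+13 / 7.22269e+09) m/s ≈ 65.21 m/s = 0.01376 AU/year.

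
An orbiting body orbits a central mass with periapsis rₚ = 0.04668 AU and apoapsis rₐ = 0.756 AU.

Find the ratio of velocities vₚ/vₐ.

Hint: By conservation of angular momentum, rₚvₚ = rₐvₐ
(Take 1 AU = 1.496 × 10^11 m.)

Convert to SI: rₚ = 0.04668 AU = 6.98333e+09 m; rₐ = 0.756 AU = 1.13098e+11 m.
Conservation of angular momentum gives rₚvₚ = rₐvₐ, so vₚ/vₐ = rₐ/rₚ.
vₚ/vₐ = 1.13098e+11 / 6.98333e+09 ≈ 16.2.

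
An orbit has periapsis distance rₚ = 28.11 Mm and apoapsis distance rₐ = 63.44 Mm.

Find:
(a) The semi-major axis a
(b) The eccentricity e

Convert to SI: rₚ = 28.11 Mm = 2.811e+07 m; rₐ = 63.44 Mm = 6.344e+07 m.
(a) a = (rₚ + rₐ) / 2 = (2.811e+07 + 6.344e+07) / 2 ≈ 4.578e+07 m = 45.77 Mm.
(b) e = (rₐ − rₚ) / (rₐ + rₚ) = (6.344e+07 − 2.811e+07) / (6.344e+07 + 2.811e+07) ≈ 0.3859.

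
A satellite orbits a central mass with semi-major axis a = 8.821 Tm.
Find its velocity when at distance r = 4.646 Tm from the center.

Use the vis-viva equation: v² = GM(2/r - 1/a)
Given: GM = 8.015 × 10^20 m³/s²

Convert to SI: a = 8.821 Tm = 8.821e+12 m; r = 4.646 Tm = 4.646e+12 m.
Vis-viva: v = √(GM · (2/r − 1/a)).
2/r − 1/a = 2/4.646e+12 − 1/8.821e+12 = 3.17112e-13 m⁻¹.
v = √(8.015e+20 · 3.17112e-13) m/s ≈ 1.594e+04 m/s = 15.94 km/s.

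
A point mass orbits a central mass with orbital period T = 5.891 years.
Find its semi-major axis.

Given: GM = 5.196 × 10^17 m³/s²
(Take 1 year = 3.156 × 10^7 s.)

Convert to SI: T = 5.891 years = 1.8592e+08 s.
Invert Kepler's third law: a = (GM · T² / (4π²))^(1/3).
Substituting T = 1.8592e+08 s and GM = 5.196e+17 m³/s²:
a = (5.196e+17 · (1.8592e+08)² / (4π²))^(1/3) m
a ≈ 7.691e+10 m = 7.691 × 10^10 m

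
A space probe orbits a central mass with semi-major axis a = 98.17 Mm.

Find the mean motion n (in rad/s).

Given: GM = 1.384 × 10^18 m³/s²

Convert to SI: a = 98.17 Mm = 9.817e+07 m.
n = √(GM / a³).
n = √(1.384e+18 / (9.817e+07)³) rad/s ≈ 0.001209 rad/s.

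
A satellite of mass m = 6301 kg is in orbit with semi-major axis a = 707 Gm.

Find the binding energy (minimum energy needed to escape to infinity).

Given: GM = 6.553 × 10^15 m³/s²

Convert to SI: a = 707 Gm = 7.07e+11 m.
Total orbital energy is E = −GMm/(2a); binding energy is E_bind = −E = GMm/(2a).
E_bind = 6.553e+15 · 6301 / (2 · 7.07e+11) J ≈ 2.92e+07 J = 29.2 MJ.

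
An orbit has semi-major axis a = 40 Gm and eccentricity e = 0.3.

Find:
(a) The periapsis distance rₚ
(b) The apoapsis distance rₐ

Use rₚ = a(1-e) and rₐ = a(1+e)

Convert to SI: a = 40 Gm = 4e+10 m.
(a) rₚ = a(1 − e) = 4e+10 · (1 − 0.3) = 4e+10 · 0.7 ≈ 2.8e+10 m = 28 Gm.
(b) rₐ = a(1 + e) = 4e+10 · (1 + 0.3) = 4e+10 · 1.3 ≈ 5.2e+10 m = 52 Gm.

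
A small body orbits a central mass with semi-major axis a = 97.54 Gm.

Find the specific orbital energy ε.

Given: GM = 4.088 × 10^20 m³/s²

Convert to SI: a = 97.54 Gm = 9.754e+10 m.
ε = −GM / (2a).
ε = −4.088e+20 / (2 · 9.754e+10) J/kg ≈ -2.096e+09 J/kg = -2.096 GJ/kg.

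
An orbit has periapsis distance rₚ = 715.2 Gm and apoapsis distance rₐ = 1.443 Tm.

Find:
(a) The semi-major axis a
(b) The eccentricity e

Convert to SI: rₚ = 715.2 Gm = 7.152e+11 m; rₐ = 1.443 Tm = 1.443e+12 m.
(a) a = (rₚ + rₐ) / 2 = (7.152e+11 + 1.443e+12) / 2 ≈ 1.079e+12 m = 1.079 Tm.
(b) e = (rₐ − rₚ) / (rₐ + rₚ) = (1.443e+12 − 7.152e+11) / (1.443e+12 + 7.152e+11) ≈ 0.3372.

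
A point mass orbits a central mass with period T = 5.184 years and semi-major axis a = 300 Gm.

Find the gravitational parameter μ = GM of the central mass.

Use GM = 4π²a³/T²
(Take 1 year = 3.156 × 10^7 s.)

Convert to SI: T = 5.184 years = 1.63607e+08 s; a = 300 Gm = 3e+11 m.
GM = 4π² · a³ / T².
GM = 4π² · (3e+11)³ / (1.63607e+08)² m³/s² ≈ 3.982e+19 m³/s² = 3.982 × 10^19 m³/s².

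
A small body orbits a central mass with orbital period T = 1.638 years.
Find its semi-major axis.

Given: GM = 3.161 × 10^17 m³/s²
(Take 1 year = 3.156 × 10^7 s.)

Convert to SI: T = 1.638 years = 5.16953e+07 s.
Invert Kepler's third law: a = (GM · T² / (4π²))^(1/3).
Substituting T = 5.16953e+07 s and GM = 3.161e+17 m³/s²:
a = (3.161e+17 · (5.16953e+07)² / (4π²))^(1/3) m
a ≈ 2.776e+10 m = 27.76 Gm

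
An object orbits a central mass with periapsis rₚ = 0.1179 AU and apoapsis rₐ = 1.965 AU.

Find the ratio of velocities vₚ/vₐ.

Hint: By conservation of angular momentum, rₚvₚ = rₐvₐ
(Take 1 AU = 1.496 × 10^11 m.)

Convert to SI: rₚ = 0.1179 AU = 1.76378e+10 m; rₐ = 1.965 AU = 2.93964e+11 m.
Conservation of angular momentum gives rₚvₚ = rₐvₐ, so vₚ/vₐ = rₐ/rₚ.
vₚ/vₐ = 2.93964e+11 / 1.76378e+10 ≈ 16.67.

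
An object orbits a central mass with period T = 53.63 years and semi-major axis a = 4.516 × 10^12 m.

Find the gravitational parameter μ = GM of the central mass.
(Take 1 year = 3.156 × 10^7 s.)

Convert to SI: T = 53.63 years = 1.69256e+09 s.
GM = 4π² · a³ / T².
GM = 4π² · (4.516e+12)³ / (1.69256e+09)² m³/s² ≈ 1.269e+21 m³/s² = 1.269 × 10^21 m³/s².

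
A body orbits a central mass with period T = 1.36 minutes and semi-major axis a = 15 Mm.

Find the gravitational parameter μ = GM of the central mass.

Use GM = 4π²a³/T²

Convert to SI: T = 1.36 minutes = 81.6 s; a = 15 Mm = 1.5e+07 m.
GM = 4π² · a³ / T².
GM = 4π² · (1.5e+07)³ / (81.6)² m³/s² ≈ 2.001e+19 m³/s² = 2.001 × 10^19 m³/s².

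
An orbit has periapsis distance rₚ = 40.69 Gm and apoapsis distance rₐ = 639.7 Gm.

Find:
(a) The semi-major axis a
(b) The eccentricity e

Convert to SI: rₚ = 40.69 Gm = 4.069e+10 m; rₐ = 639.7 Gm = 6.397e+11 m.
(a) a = (rₚ + rₐ) / 2 = (4.069e+10 + 6.397e+11) / 2 ≈ 3.402e+11 m = 340.2 Gm.
(b) e = (rₐ − rₚ) / (rₐ + rₚ) = (6.397e+11 − 4.069e+10) / (6.397e+11 + 4.069e+10) ≈ 0.8804.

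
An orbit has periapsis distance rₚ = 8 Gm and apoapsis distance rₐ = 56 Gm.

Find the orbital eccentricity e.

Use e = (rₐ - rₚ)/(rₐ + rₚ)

Convert to SI: rₚ = 8 Gm = 8e+09 m; rₐ = 56 Gm = 5.6e+10 m.
e = (rₐ − rₚ) / (rₐ + rₚ).
e = (5.6e+10 − 8e+09) / (5.6e+10 + 8e+09) = 4.8e+10 / 6.4e+10 ≈ 0.75.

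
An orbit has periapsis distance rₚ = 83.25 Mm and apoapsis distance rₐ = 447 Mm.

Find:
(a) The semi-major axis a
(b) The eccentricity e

Convert to SI: rₚ = 83.25 Mm = 8.325e+07 m; rₐ = 447 Mm = 4.47e+08 m.
(a) a = (rₚ + rₐ) / 2 = (8.325e+07 + 4.47e+08) / 2 ≈ 2.651e+08 m = 265.1 Mm.
(b) e = (rₐ − rₚ) / (rₐ + rₚ) = (4.47e+08 − 8.325e+07) / (4.47e+08 + 8.325e+07) ≈ 0.686.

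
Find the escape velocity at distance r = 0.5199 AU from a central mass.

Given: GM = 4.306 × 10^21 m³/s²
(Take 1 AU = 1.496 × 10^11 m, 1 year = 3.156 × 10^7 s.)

Convert to SI: r = 0.5199 AU = 7.7777e+10 m.
Escape velocity comes from setting total energy to zero: ½v² − GM/r = 0 ⇒ v_esc = √(2GM / r).
v_esc = √(2 · 4.306e+21 / 7.7777e+10) m/s ≈ 3.328e+05 m/s = 70.2 AU/year.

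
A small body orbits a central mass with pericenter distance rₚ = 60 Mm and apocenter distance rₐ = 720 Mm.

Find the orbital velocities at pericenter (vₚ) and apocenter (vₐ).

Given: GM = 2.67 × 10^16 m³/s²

Convert to SI: rₚ = 60 Mm = 6e+07 m; rₐ = 720 Mm = 7.2e+08 m.
Use the vis-viva equation v² = GM(2/r − 1/a) with a = (rₚ + rₐ)/2 = (6e+07 + 7.2e+08)/2 = 3.9e+08 m.
vₚ = √(GM · (2/rₚ − 1/a)) = √(2.67e+16 · (2/6e+07 − 1/3.9e+08)) m/s ≈ 2.866e+04 m/s = 28.66 km/s.
vₐ = √(GM · (2/rₐ − 1/a)) = √(2.67e+16 · (2/7.2e+08 − 1/3.9e+08)) m/s ≈ 2389 m/s = 2.389 km/s.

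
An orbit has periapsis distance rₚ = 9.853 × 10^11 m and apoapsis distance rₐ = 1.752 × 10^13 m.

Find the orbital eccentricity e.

e = (rₐ − rₚ) / (rₐ + rₚ).
e = (1.752e+13 − 9.853e+11) / (1.752e+13 + 9.853e+11) = 1.65347e+13 / 1.85053e+13 ≈ 0.8935.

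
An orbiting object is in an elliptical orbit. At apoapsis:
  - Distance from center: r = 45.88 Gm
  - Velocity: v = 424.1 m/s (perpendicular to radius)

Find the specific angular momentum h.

Convert to SI: r = 45.88 Gm = 4.588e+10 m.
With v perpendicular to r, h = r · v.
h = 4.588e+10 · 424.1 m²/s ≈ 1.946e+13 m²/s.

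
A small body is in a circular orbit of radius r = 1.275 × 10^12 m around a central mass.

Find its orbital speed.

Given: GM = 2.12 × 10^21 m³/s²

For a circular orbit, gravity supplies the centripetal force, so v = √(GM / r).
v = √(2.12e+21 / 1.275e+12) m/s ≈ 4.078e+04 m/s = 40.78 km/s.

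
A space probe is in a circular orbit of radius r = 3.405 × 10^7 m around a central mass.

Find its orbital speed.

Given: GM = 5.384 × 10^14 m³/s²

For a circular orbit, gravity supplies the centripetal force, so v = √(GM / r).
v = √(5.384e+14 / 3.405e+07) m/s ≈ 3976 m/s = 3.976 km/s.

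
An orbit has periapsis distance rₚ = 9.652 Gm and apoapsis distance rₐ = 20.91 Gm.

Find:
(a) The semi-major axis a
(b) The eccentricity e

Convert to SI: rₚ = 9.652 Gm = 9.652e+09 m; rₐ = 20.91 Gm = 2.091e+10 m.
(a) a = (rₚ + rₐ) / 2 = (9.652e+09 + 2.091e+10) / 2 ≈ 1.528e+10 m = 15.28 Gm.
(b) e = (rₐ − rₚ) / (rₐ + rₚ) = (2.091e+10 − 9.652e+09) / (2.091e+10 + 9.652e+09) ≈ 0.3684.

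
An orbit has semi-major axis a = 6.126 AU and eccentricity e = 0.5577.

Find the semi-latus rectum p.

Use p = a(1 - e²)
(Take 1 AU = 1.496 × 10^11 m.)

Convert to SI: a = 6.126 AU = 9.1645e+11 m.
p = a (1 − e²).
p = 9.1645e+11 · (1 − (0.5577)²) = 9.1645e+11 · 0.688971 ≈ 6.314e+11 m = 4.221 AU.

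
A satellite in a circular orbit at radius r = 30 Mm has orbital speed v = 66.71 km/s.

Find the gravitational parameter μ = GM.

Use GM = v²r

Convert to SI: r = 30 Mm = 3e+07 m; v = 66.71 km/s = 66710 m/s.
For a circular orbit v² = GM/r, so GM = v² · r.
GM = (66710)² · 3e+07 m³/s² ≈ 1.335e+17 m³/s² = 1.335 × 10^17 m³/s².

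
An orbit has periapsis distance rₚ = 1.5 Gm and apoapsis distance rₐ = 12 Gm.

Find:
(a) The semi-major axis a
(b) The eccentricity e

Convert to SI: rₚ = 1.5 Gm = 1.5e+09 m; rₐ = 12 Gm = 1.2e+10 m.
(a) a = (rₚ + rₐ) / 2 = (1.5e+09 + 1.2e+10) / 2 ≈ 6.75e+09 m = 6.75 Gm.
(b) e = (rₐ − rₚ) / (rₐ + rₚ) = (1.2e+10 − 1.5e+09) / (1.2e+10 + 1.5e+09) ≈ 0.7778.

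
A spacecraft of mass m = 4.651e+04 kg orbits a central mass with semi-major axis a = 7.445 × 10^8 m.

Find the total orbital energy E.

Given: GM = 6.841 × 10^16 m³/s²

E = −GMm / (2a).
E = −6.841e+16 · 4.651e+04 / (2 · 7.445e+08) J ≈ -2.137e+12 J = -2.137 TJ.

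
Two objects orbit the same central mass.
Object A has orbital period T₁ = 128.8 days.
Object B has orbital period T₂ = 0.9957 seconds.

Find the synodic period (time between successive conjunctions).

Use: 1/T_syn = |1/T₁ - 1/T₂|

Convert to SI: T₁ = 128.8 days = 1.11283e+07 s.
T_syn = |T₁ · T₂ / (T₁ − T₂)|.
T_syn = |1.11283e+07 · 0.9957 / (1.11283e+07 − 0.9957)| s ≈ 0.9957 s = 0.9957 seconds.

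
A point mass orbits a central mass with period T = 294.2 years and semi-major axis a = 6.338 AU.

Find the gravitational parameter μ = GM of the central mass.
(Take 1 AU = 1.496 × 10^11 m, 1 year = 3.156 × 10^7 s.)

Convert to SI: T = 294.2 years = 9.28495e+09 s; a = 6.338 AU = 9.48165e+11 m.
GM = 4π² · a³ / T².
GM = 4π² · (9.48165e+11)³ / (9.28495e+09)² m³/s² ≈ 3.903e+17 m³/s² = 3.903 × 10^17 m³/s².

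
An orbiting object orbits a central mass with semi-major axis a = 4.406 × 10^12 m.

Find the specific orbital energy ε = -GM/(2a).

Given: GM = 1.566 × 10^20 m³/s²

ε = −GM / (2a).
ε = −1.566e+20 / (2 · 4.406e+12) J/kg ≈ -1.777e+07 J/kg = -17.77 MJ/kg.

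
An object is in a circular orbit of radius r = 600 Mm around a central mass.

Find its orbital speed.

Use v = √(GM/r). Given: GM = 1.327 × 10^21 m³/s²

Convert to SI: r = 600 Mm = 6e+08 m.
For a circular orbit, gravity supplies the centripetal force, so v = √(GM / r).
v = √(1.327e+21 / 6e+08) m/s ≈ 1.487e+06 m/s = 1487 km/s.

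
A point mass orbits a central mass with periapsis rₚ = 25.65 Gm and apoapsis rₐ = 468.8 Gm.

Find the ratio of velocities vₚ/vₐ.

Convert to SI: rₚ = 25.65 Gm = 2.565e+10 m; rₐ = 468.8 Gm = 4.688e+11 m.
Conservation of angular momentum gives rₚvₚ = rₐvₐ, so vₚ/vₐ = rₐ/rₚ.
vₚ/vₐ = 4.688e+11 / 2.565e+10 ≈ 18.28.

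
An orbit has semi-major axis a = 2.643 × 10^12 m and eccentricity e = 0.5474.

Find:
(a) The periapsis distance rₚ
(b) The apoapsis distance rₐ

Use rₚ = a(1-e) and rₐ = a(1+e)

(a) rₚ = a(1 − e) = 2.643e+12 · (1 − 0.5474) = 2.643e+12 · 0.4526 ≈ 1.196e+12 m = 1.196 × 10^12 m.
(b) rₐ = a(1 + e) = 2.643e+12 · (1 + 0.5474) = 2.643e+12 · 1.5474 ≈ 4.09e+12 m = 4.09 × 10^12 m.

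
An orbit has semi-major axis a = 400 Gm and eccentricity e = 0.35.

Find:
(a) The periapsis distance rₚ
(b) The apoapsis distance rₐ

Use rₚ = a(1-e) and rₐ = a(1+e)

Convert to SI: a = 400 Gm = 4e+11 m.
(a) rₚ = a(1 − e) = 4e+11 · (1 − 0.35) = 4e+11 · 0.65 ≈ 2.6e+11 m = 260 Gm.
(b) rₐ = a(1 + e) = 4e+11 · (1 + 0.35) = 4e+11 · 1.35 ≈ 5.4e+11 m = 540 Gm.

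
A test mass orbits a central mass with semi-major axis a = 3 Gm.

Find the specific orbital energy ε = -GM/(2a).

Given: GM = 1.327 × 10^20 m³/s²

Convert to SI: a = 3 Gm = 3e+09 m.
ε = −GM / (2a).
ε = −1.327e+20 / (2 · 3e+09) J/kg ≈ -2.212e+10 J/kg = -22.12 GJ/kg.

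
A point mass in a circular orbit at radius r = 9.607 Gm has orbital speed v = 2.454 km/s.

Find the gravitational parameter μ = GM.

Convert to SI: r = 9.607 Gm = 9.607e+09 m; v = 2.454 km/s = 2454 m/s.
For a circular orbit v² = GM/r, so GM = v² · r.
GM = (2454)² · 9.607e+09 m³/s² ≈ 5.785e+16 m³/s² = 5.785 × 10^16 m³/s².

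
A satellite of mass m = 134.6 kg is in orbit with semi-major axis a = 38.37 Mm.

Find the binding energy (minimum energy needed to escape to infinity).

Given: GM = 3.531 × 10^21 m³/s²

Convert to SI: a = 38.37 Mm = 3.837e+07 m.
Total orbital energy is E = −GMm/(2a); binding energy is E_bind = −E = GMm/(2a).
E_bind = 3.531e+21 · 134.6 / (2 · 3.837e+07) J ≈ 6.193e+15 J = 6.193 PJ.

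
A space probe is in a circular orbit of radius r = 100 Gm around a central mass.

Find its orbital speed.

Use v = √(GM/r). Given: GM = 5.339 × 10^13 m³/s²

Convert to SI: r = 100 Gm = 1e+11 m.
For a circular orbit, gravity supplies the centripetal force, so v = √(GM / r).
v = √(5.339e+13 / 1e+11) m/s ≈ 23.11 m/s = 23.11 m/s.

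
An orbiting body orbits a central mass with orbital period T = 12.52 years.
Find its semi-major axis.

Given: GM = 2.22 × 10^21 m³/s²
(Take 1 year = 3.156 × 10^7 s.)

Convert to SI: T = 12.52 years = 3.95131e+08 s.
Invert Kepler's third law: a = (GM · T² / (4π²))^(1/3).
Substituting T = 3.95131e+08 s and GM = 2.22e+21 m³/s²:
a = (2.22e+21 · (3.95131e+08)² / (4π²))^(1/3) m
a ≈ 2.063e+12 m = 2.063 × 10^12 m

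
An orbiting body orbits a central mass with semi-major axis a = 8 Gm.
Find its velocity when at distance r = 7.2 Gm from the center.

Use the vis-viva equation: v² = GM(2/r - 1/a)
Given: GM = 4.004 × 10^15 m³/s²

Convert to SI: a = 8 Gm = 8e+09 m; r = 7.2 Gm = 7.2e+09 m.
Vis-viva: v = √(GM · (2/r − 1/a)).
2/r − 1/a = 2/7.2e+09 − 1/8e+09 = 1.52778e-10 m⁻¹.
v = √(4.004e+15 · 1.52778e-10) m/s ≈ 782.1 m/s = 782.1 m/s.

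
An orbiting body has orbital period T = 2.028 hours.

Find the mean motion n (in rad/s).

Convert to SI: T = 2.028 hours = 7300.8 s.
n = 2π / T.
n = 2π / 7300.8 s ≈ 0.0008606 rad/s.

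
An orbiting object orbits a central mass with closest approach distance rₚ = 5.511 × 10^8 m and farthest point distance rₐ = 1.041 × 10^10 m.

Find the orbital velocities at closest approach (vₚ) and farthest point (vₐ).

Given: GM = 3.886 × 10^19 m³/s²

Use the vis-viva equation v² = GM(2/r − 1/a) with a = (rₚ + rₐ)/2 = (5.511e+08 + 1.041e+10)/2 = 5.48055e+09 m.
vₚ = √(GM · (2/rₚ − 1/a)) = √(3.886e+19 · (2/5.511e+08 − 1/5.48055e+09)) m/s ≈ 3.66e+05 m/s = 366 km/s.
vₐ = √(GM · (2/rₐ − 1/a)) = √(3.886e+19 · (2/1.041e+10 − 1/5.48055e+09)) m/s ≈ 1.937e+04 m/s = 19.37 km/s.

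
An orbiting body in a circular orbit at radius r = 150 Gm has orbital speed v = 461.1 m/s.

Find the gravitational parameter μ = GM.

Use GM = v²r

Convert to SI: r = 150 Gm = 1.5e+11 m.
For a circular orbit v² = GM/r, so GM = v² · r.
GM = (461.1)² · 1.5e+11 m³/s² ≈ 3.189e+16 m³/s² = 3.189 × 10^16 m³/s².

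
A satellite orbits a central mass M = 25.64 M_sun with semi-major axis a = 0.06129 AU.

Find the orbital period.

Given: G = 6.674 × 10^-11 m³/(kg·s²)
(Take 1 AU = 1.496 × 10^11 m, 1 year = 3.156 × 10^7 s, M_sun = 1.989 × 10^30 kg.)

Convert to SI: a = 0.06129 AU = 9.16898e+09 m; M = 25.64 M_sun = 5.0998e+31 kg.
GM = G · M = 6.674e-11 · 5.0998e+31 = 3.4036e+21 m³/s².
Kepler's third law: T = 2π √(a³ / GM).
Substituting a = 9.16898e+09 m and GM = 3.4036e+21 m³/s²:
T = 2π √((9.16898e+09)³ / 3.4036e+21) s
T ≈ 9.456e+04 s = 0.002996 years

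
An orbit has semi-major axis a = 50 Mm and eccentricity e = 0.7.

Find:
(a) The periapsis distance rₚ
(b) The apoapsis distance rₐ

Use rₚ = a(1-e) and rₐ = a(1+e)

Convert to SI: a = 50 Mm = 5e+07 m.
(a) rₚ = a(1 − e) = 5e+07 · (1 − 0.7) = 5e+07 · 0.3 ≈ 1.5e+07 m = 15 Mm.
(b) rₐ = a(1 + e) = 5e+07 · (1 + 0.7) = 5e+07 · 1.7 ≈ 8.5e+07 m = 85 Mm.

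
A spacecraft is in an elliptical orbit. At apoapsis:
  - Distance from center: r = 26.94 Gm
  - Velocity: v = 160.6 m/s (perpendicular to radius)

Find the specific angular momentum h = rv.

Convert to SI: r = 26.94 Gm = 2.694e+10 m.
With v perpendicular to r, h = r · v.
h = 2.694e+10 · 160.6 m²/s ≈ 4.327e+12 m²/s.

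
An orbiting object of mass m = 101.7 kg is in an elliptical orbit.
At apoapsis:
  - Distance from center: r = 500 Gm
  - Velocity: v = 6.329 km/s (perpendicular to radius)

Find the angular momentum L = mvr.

Convert to SI: r = 500 Gm = 5e+11 m; v = 6.329 km/s = 6329 m/s.
Since v is perpendicular to r, L = m · v · r.
L = 101.7 · 6329 · 5e+11 kg·m²/s ≈ 3.218e+17 kg·m²/s.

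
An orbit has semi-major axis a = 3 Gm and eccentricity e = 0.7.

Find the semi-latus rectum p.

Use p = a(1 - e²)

Convert to SI: a = 3 Gm = 3e+09 m.
p = a (1 − e²).
p = 3e+09 · (1 − (0.7)²) = 3e+09 · 0.51 ≈ 1.53e+09 m = 1.53 Gm.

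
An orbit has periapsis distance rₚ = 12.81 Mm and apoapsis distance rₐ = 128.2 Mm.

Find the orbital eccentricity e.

Convert to SI: rₚ = 12.81 Mm = 1.281e+07 m; rₐ = 128.2 Mm = 1.282e+08 m.
e = (rₐ − rₚ) / (rₐ + rₚ).
e = (1.282e+08 − 1.281e+07) / (1.282e+08 + 1.281e+07) = 1.1539e+08 / 1.4101e+08 ≈ 0.8183.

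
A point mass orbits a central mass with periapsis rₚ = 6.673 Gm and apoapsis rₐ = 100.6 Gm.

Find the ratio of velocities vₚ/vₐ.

Convert to SI: rₚ = 6.673 Gm = 6.673e+09 m; rₐ = 100.6 Gm = 1.006e+11 m.
Conservation of angular momentum gives rₚvₚ = rₐvₐ, so vₚ/vₐ = rₐ/rₚ.
vₚ/vₐ = 1.006e+11 / 6.673e+09 ≈ 15.08.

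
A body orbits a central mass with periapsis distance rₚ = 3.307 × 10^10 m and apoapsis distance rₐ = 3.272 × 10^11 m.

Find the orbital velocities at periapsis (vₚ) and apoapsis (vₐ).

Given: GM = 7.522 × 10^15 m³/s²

Use the vis-viva equation v² = GM(2/r − 1/a) with a = (rₚ + rₐ)/2 = (3.307e+10 + 3.272e+11)/2 = 1.80135e+11 m.
vₚ = √(GM · (2/rₚ − 1/a)) = √(7.522e+15 · (2/3.307e+10 − 1/1.80135e+11)) m/s ≈ 642.8 m/s = 642.8 m/s.
vₐ = √(GM · (2/rₐ − 1/a)) = √(7.522e+15 · (2/3.272e+11 − 1/1.80135e+11)) m/s ≈ 64.96 m/s = 64.96 m/s.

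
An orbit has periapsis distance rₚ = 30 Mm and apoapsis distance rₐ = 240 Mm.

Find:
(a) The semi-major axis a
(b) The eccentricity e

Convert to SI: rₚ = 30 Mm = 3e+07 m; rₐ = 240 Mm = 2.4e+08 m.
(a) a = (rₚ + rₐ) / 2 = (3e+07 + 2.4e+08) / 2 ≈ 1.35e+08 m = 135 Mm.
(b) e = (rₐ − rₚ) / (rₐ + rₚ) = (2.4e+08 − 3e+07) / (2.4e+08 + 3e+07) ≈ 0.7778.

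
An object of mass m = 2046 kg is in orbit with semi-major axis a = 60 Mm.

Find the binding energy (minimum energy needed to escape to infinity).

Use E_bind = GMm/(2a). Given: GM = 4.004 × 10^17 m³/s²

Convert to SI: a = 60 Mm = 6e+07 m.
Total orbital energy is E = −GMm/(2a); binding energy is E_bind = −E = GMm/(2a).
E_bind = 4.004e+17 · 2046 / (2 · 6e+07) J ≈ 6.827e+12 J = 6.827 TJ.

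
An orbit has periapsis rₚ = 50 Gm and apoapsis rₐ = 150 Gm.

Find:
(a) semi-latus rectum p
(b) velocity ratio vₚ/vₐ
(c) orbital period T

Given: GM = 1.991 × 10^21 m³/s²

Convert to SI: rₚ = 50 Gm = 5e+10 m; rₐ = 150 Gm = 1.5e+11 m.
(a) From a = (rₚ + rₐ)/2 = 1e+11 m and e = (rₐ − rₚ)/(rₐ + rₚ) = 0.5, p = a(1 − e²) = 1e+11 · (1 − (0.5)²) ≈ 7.5e+10 m
(b) Conservation of angular momentum (rₚvₚ = rₐvₐ) gives vₚ/vₐ = rₐ/rₚ = 1.5e+11/5e+10 ≈ 3
(c) With a = (rₚ + rₐ)/2 = 1e+11 m, T = 2π √(a³/GM) = 2π √((1e+11)³/1.991e+21) s ≈ 4.453e+06 s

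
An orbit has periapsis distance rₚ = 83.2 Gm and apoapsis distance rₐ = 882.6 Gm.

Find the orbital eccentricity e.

Convert to SI: rₚ = 83.2 Gm = 8.32e+10 m; rₐ = 882.6 Gm = 8.826e+11 m.
e = (rₐ − rₚ) / (rₐ + rₚ).
e = (8.826e+11 − 8.32e+10) / (8.826e+11 + 8.32e+10) = 7.994e+11 / 9.658e+11 ≈ 0.8277.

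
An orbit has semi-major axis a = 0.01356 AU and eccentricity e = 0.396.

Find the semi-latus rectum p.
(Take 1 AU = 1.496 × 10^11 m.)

Convert to SI: a = 0.01356 AU = 2.02858e+09 m.
p = a (1 − e²).
p = 2.02858e+09 · (1 − (0.396)²) = 2.02858e+09 · 0.843184 ≈ 1.71e+09 m = 0.01143 AU.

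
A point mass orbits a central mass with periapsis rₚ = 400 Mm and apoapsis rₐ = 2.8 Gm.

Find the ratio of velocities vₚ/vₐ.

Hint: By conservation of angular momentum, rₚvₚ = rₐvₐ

Convert to SI: rₚ = 400 Mm = 4e+08 m; rₐ = 2.8 Gm = 2.8e+09 m.
Conservation of angular momentum gives rₚvₚ = rₐvₐ, so vₚ/vₐ = rₐ/rₚ.
vₚ/vₐ = 2.8e+09 / 4e+08 ≈ 7.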